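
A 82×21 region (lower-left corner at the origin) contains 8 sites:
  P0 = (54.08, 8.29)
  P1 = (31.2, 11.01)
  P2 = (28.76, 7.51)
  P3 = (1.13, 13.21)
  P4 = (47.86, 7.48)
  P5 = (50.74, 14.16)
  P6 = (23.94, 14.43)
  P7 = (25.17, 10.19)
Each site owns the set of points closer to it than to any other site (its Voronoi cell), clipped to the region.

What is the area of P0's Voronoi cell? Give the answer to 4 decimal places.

1. box [0,82]×[0,21]: [(0, 0) (82, 0) (82, 21) (0, 21)]
2. ⊥bis P0·P1 via (42.64,9.65): [(41.4928, 0) (82, 0) (82, 21) (43.9893, 21)]  |A|=824.438
3. ⊥bis P0·P2 via (41.42,7.9): [(41.6283, 1.1395) (41.6634, 0) (82, 0) (82, 21) (43.9893, 21)]  |A|=824.3408
4. ⊥bis P0·P3 via (27.605,10.75): [(41.6283, 1.1395) (41.6634, 0) (82, 0) (82, 21) (43.9893, 21)]  |A|=824.3408
5. ⊥bis P0·P4 via (50.97,7.885): [(51.9968, 0) (82, 0) (82, 21) (49.2621, 21)]  |A|=658.7813
6. ⊥bis P0·P5 via (52.41,11.225): [(50.6644, 10.2318) (51.9968, 0) (82, 0) (82, 21) (69.5894, 21)]  |A|=549.3366
7. ⊥bis P0·P6 via (39.01,11.36): [(50.6644, 10.2318) (51.9968, 0) (82, 0) (82, 21) (69.5894, 21)]  |A|=549.3366
8. ⊥bis P0·P7 via (39.625,9.24): [(50.6644, 10.2318) (51.9968, 0) (82, 0) (82, 21) (69.5894, 21)]  |A|=549.3366
9. canonical 5-gon: [(50.6644, 10.2318) (51.9968, 0) (82, 0) (82, 21) (69.5894, 21)]
10. shoelace: 549.3366

Area of P0's cell: 549.3366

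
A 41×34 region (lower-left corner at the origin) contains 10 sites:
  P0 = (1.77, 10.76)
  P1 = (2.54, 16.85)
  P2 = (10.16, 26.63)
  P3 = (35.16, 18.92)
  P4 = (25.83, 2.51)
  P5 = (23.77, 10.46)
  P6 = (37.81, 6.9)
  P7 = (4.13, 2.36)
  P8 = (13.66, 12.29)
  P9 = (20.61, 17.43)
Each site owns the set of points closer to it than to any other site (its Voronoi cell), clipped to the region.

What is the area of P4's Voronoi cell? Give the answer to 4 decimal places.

1. box [0,41]×[0,34]: [(0, 0) (41, 0) (41, 34) (0, 34)]
2. ⊥bis P4·P0 via (13.8,6.635): [(11.5249, 0) (41, 0) (41, 34) (23.1833, 34)]  |A|=803.9612
3. ⊥bis P4·P1 via (14.185,9.68): [(15.6725, 12.0959) (11.5249, 0) (41, 0) (41, 34) (29.1592, 34)]  |A|=738.5125
4. ⊥bis P4·P2 via (17.995,14.57): [(16.6631, 13.7047) (15.6725, 12.0959) (11.5249, 0) (41, 0) (41, 29.5156)]  |A|=563.7879
5. ⊥bis P4·P3 via (30.495,10.715): [(20.6644, 16.3042) (16.6631, 13.7047) (15.6725, 12.0959) (11.5249, 0) (41, 0) (41, 4.7423)]  |A|=311.8981
6. ⊥bis P4·P5 via (24.8,6.485): [(33.8228, 8.823) (12.6709, 3.3421) (11.5249, 0) (41, 0) (41, 4.7423)]  |A|=179.2529
7. ⊥bis P4·P6 via (31.82,4.705): [(30.6155, 7.9919) (12.6709, 3.3421) (11.5249, 0) (33.5441, 0)]  |A|=115.31
8. ⊥bis P4·P7 via (14.98,2.435): [(30.6155, 7.9919) (14.9696, 3.9378) (14.9968, 0) (33.5441, 0)]  |A|=104.9743
9. ⊥bis P4·P8 via (19.745,7.4): [(30.6155, 7.9919) (17.4869, 4.59) (14.9866, 1.4788) (14.9968, 0) (33.5441, 0)]  |A|=101.8738
10. ⊥bis P4·P9 via (23.22,9.97): [(30.6155, 7.9919) (17.4869, 4.59) (14.9866, 1.4788) (14.9968, 0) (33.5441, 0)]  |A|=101.8738
11. canonical 5-gon: [(30.6155, 7.9919) (17.4869, 4.59) (14.9866, 1.4788) (14.9968, 0) (33.5441, 0)]
12. shoelace: 101.8738

Area of P4's cell: 101.8738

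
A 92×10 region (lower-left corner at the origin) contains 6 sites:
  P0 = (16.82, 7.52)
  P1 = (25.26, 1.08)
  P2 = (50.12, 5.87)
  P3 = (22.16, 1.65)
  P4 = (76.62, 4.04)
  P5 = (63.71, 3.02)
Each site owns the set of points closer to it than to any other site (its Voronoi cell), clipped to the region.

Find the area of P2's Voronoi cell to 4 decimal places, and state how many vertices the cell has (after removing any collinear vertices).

1. box [0,92]×[0,10]: [(0, 0) (92, 0) (92, 10) (0, 10)]
2. ⊥bis P2·P0 via (33.47,6.695): [(33.1383, 0) (92, 0) (92, 10) (33.6338, 10)]  |A|=586.1399
3. ⊥bis P2·P1 via (37.69,3.475): [(38.3596, 0) (92, 0) (92, 10) (36.4328, 10)]  |A|=546.0384
4. ⊥bis P2·P3 via (36.14,3.76): [(38.3596, 0) (92, 0) (92, 10) (36.4328, 10)]  |A|=546.0384
5. ⊥bis P2·P4 via (63.37,4.955): [(38.3596, 0) (63.0278, 0) (63.7184, 10) (36.4328, 10)]  |A|=259.7694
6. ⊥bis P2·P5 via (56.915,4.445): [(38.3596, 0) (55.9828, 0) (58.08, 10) (36.4328, 10)]  |A|=196.3523
7. canonical 4-gon: [(38.3596, 0) (55.9828, 0) (58.08, 10) (36.4328, 10)]
8. shoelace: 196.3523

Area of P2's cell: 196.3523 (4 vertices)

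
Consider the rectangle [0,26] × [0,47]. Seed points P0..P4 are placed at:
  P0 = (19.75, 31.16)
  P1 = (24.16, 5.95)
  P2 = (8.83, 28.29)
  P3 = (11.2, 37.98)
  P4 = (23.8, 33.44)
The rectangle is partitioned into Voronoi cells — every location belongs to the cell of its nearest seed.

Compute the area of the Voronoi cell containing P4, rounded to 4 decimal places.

1. box [0,26]×[0,47]: [(0, 0) (26, 0) (26, 47) (0, 47)]
2. ⊥bis P4·P0 via (21.775,32.3): [(26, 24.7951) (26, 47) (13.4994, 47)]  |A|=138.787
3. ⊥bis P4·P1 via (23.98,19.695): [(26, 24.7951) (26, 47) (13.4994, 47)]  |A|=138.787
4. ⊥bis P4·P2 via (16.315,30.865): [(26, 24.7951) (26, 47) (13.4994, 47)]  |A|=138.787
5. ⊥bis P4·P3 via (17.5,35.71): [(18.4192, 38.261) (26, 24.7951) (26, 47) (21.568, 47)]  |A|=103.5316
6. canonical 4-gon: [(18.4192, 38.261) (26, 24.7951) (26, 47) (21.568, 47)]
7. shoelace: 103.5316

Area of P4's cell: 103.5316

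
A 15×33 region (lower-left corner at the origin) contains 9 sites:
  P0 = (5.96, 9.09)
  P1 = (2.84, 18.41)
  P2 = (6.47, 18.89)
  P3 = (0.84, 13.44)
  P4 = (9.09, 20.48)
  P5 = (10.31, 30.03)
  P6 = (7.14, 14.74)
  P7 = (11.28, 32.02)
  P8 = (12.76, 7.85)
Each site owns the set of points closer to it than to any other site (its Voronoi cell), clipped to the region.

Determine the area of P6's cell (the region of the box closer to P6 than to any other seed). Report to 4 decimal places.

1. box [0,15]×[0,33]: [(0, 0) (15, 0) (15, 33) (0, 33)]
2. ⊥bis P6·P0 via (6.55,11.915): [(0, 13.283) (15, 10.1502) (15, 33) (0, 33)]  |A|=319.2511
3. ⊥bis P6·P1 via (4.99,16.575): [(1.8504, 12.8965) (15, 10.1502) (15, 28.3033)]  |A|=119.3527
4. ⊥bis P6·P2 via (6.805,16.815): [(4.9375, 16.5135) (1.8504, 12.8965) (15, 10.1502) (15, 18.138)]  |A|=68.2087
5. ⊥bis P6·P3 via (3.99,14.09): [(4.9375, 16.5135) (3.7718, 15.1476) (4.3437, 12.3758) (15, 10.1502) (15, 18.138)]  |A|=64.9021
6. ⊥bis P6·P4 via (8.115,17.61): [(9.2793, 17.2145) (4.9375, 16.5135) (3.7718, 15.1476) (4.3437, 12.3758) (15, 10.1502) (15, 15.271)]  |A|=56.7014
7. ⊥bis P6·P5 via (8.725,22.385): [(9.2793, 17.2145) (4.9375, 16.5135) (3.7718, 15.1476) (4.3437, 12.3758) (15, 10.1502) (15, 15.271)]  |A|=56.7014
8. ⊥bis P6·P7 via (9.21,23.38): [(9.2793, 17.2145) (4.9375, 16.5135) (3.7718, 15.1476) (4.3437, 12.3758) (15, 10.1502) (15, 15.271)]  |A|=56.7014
9. ⊥bis P6·P8 via (9.95,11.295): [(14.8761, 15.3131) (9.2793, 17.2145) (4.9375, 16.5135) (3.7718, 15.1476) (4.3437, 12.3758) (9.8621, 11.2233)]  |A|=43.1874
10. canonical 6-gon: [(14.8761, 15.3131) (9.2793, 17.2145) (4.9375, 16.5135) (3.7718, 15.1476) (4.3437, 12.3758) (9.8621, 11.2233)]
11. shoelace: 43.1874

Area of P6's cell: 43.1874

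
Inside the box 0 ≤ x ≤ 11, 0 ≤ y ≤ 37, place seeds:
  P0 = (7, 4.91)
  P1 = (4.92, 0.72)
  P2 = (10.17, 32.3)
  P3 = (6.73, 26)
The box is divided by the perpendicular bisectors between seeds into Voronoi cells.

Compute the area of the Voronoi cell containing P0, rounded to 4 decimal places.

1. box [0,11]×[0,37]: [(0, 0) (11, 0) (11, 37) (0, 37)]
2. ⊥bis P0·P1 via (5.96,2.815): [(0, 5.7737) (11, 0.313) (11, 37) (0, 37)]  |A|=373.5231
3. ⊥bis P0·P2 via (8.585,18.605): [(0, 19.5986) (0, 5.7737) (11, 0.313) (11, 18.3255)]  |A|=175.1056
4. ⊥bis P0·P3 via (6.865,15.455): [(0, 15.3671) (0, 5.7737) (11, 0.313) (11, 15.5079)]  |A|=136.3359
5. canonical 4-gon: [(0, 15.3671) (0, 5.7737) (11, 0.313) (11, 15.5079)]
6. shoelace: 136.3359

Area of P0's cell: 136.3359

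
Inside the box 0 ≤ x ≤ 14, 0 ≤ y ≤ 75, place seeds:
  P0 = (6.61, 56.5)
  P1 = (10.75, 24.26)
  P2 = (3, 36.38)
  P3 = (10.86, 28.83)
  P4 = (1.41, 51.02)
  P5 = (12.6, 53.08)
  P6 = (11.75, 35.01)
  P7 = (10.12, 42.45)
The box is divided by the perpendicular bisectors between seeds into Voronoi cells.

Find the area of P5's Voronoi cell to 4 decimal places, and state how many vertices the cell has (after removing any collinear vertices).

Area of P5's cell: 57.9374 (4 vertices)

1. box [0,14]×[0,75]: [(0, 0) (14, 0) (14, 75) (0, 75)]
2. ⊥bis P5·P0 via (9.605,54.79): [(0, 37.9672) (0, 0) (14, 0) (14, 62.4877)]  |A|=703.1842
3. ⊥bis P5·P1 via (11.675,38.67): [(0.7998, 39.3681) (14, 38.5208) (14, 62.4877)]  |A|=158.1836
4. ⊥bis P5·P2 via (7.8,44.73): [(4.8345, 46.4347) (14, 41.1659) (14, 62.4877)]  |A|=97.7119
5. ⊥bis P5·P3 via (11.73,40.955): [(4.8345, 46.4347) (14, 41.1659) (14, 62.4877)]  |A|=97.7119
6. ⊥bis P5·P4 via (7.005,52.05): [(7.2575, 50.6784) (8.418, 44.3748) (14, 41.1659) (14, 62.4877)]  |A|=87.6128
7. ⊥bis P5·P6 via (12.175,44.045): [(7.2575, 50.6784) (8.418, 44.3748) (8.7079, 44.2081) (14, 43.9592) (14, 62.4877)]  |A|=80.2218
8. ⊥bis P5·P7 via (11.36,47.765): [(7.2575, 50.6784) (7.6338, 48.6343) (14, 47.1491) (14, 62.4877)]  |A|=57.9374
9. canonical 4-gon: [(7.2575, 50.6784) (7.6338, 48.6343) (14, 47.1491) (14, 62.4877)]
10. shoelace: 57.9374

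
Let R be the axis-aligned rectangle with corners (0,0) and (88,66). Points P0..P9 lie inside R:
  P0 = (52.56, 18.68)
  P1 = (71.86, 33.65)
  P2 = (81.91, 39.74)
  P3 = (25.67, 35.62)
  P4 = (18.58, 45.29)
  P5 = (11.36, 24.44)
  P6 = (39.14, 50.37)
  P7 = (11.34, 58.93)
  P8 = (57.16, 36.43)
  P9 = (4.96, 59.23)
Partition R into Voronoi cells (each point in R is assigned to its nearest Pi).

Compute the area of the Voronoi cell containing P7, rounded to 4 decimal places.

1. box [0,88]×[0,66]: [(0, 0) (88, 0) (88, 66) (0, 66)]
2. ⊥bis P7·P0 via (31.95,38.805): [(0, 6.085) (58.505, 66) (0, 66)]  |A|=1752.664
3. ⊥bis P7·P1 via (41.6,46.29): [(0, 6.085) (43.3502, 50.4799) (49.8331, 66) (0, 66)]  |A|=1685.3696
4. ⊥bis P7·P2 via (46.625,49.335): [(0, 6.085) (43.3502, 50.4799) (49.8331, 66) (0, 66)]  |A|=1685.3696
5. ⊥bis P7·P3 via (18.505,47.275): [(0, 35.8989) (48.9642, 66) (0, 66)]  |A|=736.9373
6. ⊥bis P7·P4 via (14.96,52.11): [(0, 44.1694) (41.1285, 66) (0, 66)]  |A|=448.9303
7. ⊥bis P7·P5 via (11.35,41.685): [(0, 44.1694) (41.1285, 66) (0, 66)]  |A|=448.9303
8. ⊥bis P7·P6 via (25.24,54.65): [(0, 44.1694) (26.3135, 58.1363) (28.7348, 66) (0, 66)]  |A|=400.2007
9. ⊥bis P7·P8 via (34.25,47.68): [(0, 44.1694) (26.3135, 58.1363) (28.7348, 66) (0, 66)]  |A|=400.2007
10. ⊥bis P7·P9 via (8.15,59.08): [(7.6395, 48.2244) (26.3135, 58.1363) (28.7348, 66) (8.4754, 66)]  |A|=241.4848
11. canonical 4-gon: [(7.6395, 48.2244) (26.3135, 58.1363) (28.7348, 66) (8.4754, 66)]
12. shoelace: 241.4848

Area of P7's cell: 241.4848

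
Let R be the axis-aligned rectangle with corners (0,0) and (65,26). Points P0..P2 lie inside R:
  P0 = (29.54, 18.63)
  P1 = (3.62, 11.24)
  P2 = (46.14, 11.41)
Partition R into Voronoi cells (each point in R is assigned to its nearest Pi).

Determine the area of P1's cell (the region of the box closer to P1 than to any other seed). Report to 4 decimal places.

1. box [0,65]×[0,26]: [(0, 0) (65, 0) (65, 26) (0, 26)]
2. ⊥bis P1·P0 via (16.58,14.935): [(0, 0) (20.8381, 0) (13.4253, 26) (0, 26)]  |A|=445.4238
3. ⊥bis P1·P2 via (24.88,11.325): [(0, 0) (20.8381, 0) (13.4253, 26) (0, 26)]  |A|=445.4238
4. canonical 4-gon: [(0, 0) (20.8381, 0) (13.4253, 26) (0, 26)]
5. shoelace: 445.4238

Area of P1's cell: 445.4238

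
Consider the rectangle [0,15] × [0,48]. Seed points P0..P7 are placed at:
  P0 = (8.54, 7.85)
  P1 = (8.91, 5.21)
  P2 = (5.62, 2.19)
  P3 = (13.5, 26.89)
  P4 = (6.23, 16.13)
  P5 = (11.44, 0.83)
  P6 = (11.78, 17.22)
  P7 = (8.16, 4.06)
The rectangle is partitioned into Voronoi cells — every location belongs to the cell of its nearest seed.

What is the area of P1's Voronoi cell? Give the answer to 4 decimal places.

Area of P1's cell: 19.0355

1. box [0,15]×[0,48]: [(0, 0) (15, 0) (15, 48) (0, 48)]
2. ⊥bis P1·P0 via (8.725,6.53): [(0, 5.3072) (0, 0) (15, 0) (15, 7.4095)]  |A|=95.3747
3. ⊥bis P1·P2 via (7.265,3.7): [(5.1298, 6.0261) (10.6614, 0) (15, 0) (15, 7.4095)]  |A|=49.6391
4. ⊥bis P1·P3 via (11.205,16.05): [(5.1298, 6.0261) (10.6614, 0) (15, 0) (15, 7.4095)]  |A|=49.6391
5. ⊥bis P1·P4 via (7.57,10.67): [(5.1298, 6.0261) (10.6614, 0) (15, 0) (15, 7.4095)]  |A|=49.6391
6. ⊥bis P1·P5 via (10.175,3.02): [(5.1298, 6.0261) (8.6812, 2.1572) (15, 5.807) (15, 7.4095)]  |A|=26.6128
7. ⊥bis P1·P6 via (10.345,11.215): [(5.1298, 6.0261) (8.6812, 2.1572) (15, 5.807) (15, 7.4095)]  |A|=26.6128
8. ⊥bis P1·P7 via (8.535,4.635): [(6.1769, 6.1729) (10.6185, 3.2762) (15, 5.807) (15, 7.4095)]  |A|=19.0355
9. canonical 4-gon: [(6.1769, 6.1729) (10.6185, 3.2762) (15, 5.807) (15, 7.4095)]
10. shoelace: 19.0355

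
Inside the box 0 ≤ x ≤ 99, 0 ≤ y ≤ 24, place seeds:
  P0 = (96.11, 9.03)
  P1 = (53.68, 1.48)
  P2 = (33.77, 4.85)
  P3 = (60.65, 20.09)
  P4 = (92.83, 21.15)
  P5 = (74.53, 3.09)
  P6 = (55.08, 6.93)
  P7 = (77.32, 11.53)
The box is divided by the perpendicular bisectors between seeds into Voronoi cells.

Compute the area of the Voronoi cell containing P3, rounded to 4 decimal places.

1. box [0,99]×[0,24]: [(0, 0) (99, 0) (99, 24) (0, 24)]
2. ⊥bis P3·P0 via (78.38,14.56): [(0, 0) (73.8387, 0) (81.3243, 24) (0, 24)]  |A|=1861.9568
3. ⊥bis P3·P1 via (57.165,10.785): [(75.1067, 4.0653) (81.3243, 24) (21.8808, 24)]  |A|=592.495
4. ⊥bis P3·P2 via (47.21,12.47): [(45.7391, 15.0643) (75.1067, 4.0653) (81.3243, 24) (40.6729, 24)]  |A|=508.5349
5. ⊥bis P3·P4 via (76.74,20.62): [(45.7391, 15.0643) (75.1067, 4.0653) (77.0772, 10.383) (76.6287, 24) (40.6729, 24)]  |A|=476.5645
6. ⊥bis P3·P5 via (67.59,11.59): [(45.7391, 15.0643) (63.6358, 8.3615) (76.79, 19.1015) (76.6287, 24) (40.6729, 24)]  |A|=377.2117
7. ⊥bis P3·P6 via (57.865,13.51): [(43.07, 19.772) (65.8185, 10.1436) (76.79, 19.1015) (76.6287, 24) (40.6729, 24)]  |A|=313.2523
8. ⊥bis P3·P7 via (68.985,15.81): [(43.07, 19.772) (65.8185, 10.1436) (66.2607, 10.5047) (73.1905, 24) (40.6729, 24)]  |A|=263.5709
9. canonical 5-gon: [(43.07, 19.772) (65.8185, 10.1436) (66.2607, 10.5047) (73.1905, 24) (40.6729, 24)]
10. shoelace: 263.5709

Area of P3's cell: 263.5709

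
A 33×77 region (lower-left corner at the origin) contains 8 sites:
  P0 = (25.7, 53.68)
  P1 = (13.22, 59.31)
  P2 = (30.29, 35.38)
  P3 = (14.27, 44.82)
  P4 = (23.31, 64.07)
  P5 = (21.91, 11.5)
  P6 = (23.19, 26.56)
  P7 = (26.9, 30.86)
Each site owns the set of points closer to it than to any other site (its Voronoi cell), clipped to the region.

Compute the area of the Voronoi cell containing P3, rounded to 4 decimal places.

1. box [0,33]×[0,77]: [(0, 0) (33, 0) (33, 77) (0, 77)]
2. ⊥bis P3·P0 via (19.985,49.25): [(0, 75.032) (0, 0) (33, 0) (33, 32.4598)]  |A|=1773.6142
3. ⊥bis P3·P1 via (13.745,52.065): [(17.5871, 52.3434) (0, 51.069) (0, 0) (33, 0) (33, 32.4598)]  |A|=1562.8939
4. ⊥bis P3·P2 via (22.28,40.1): [(24.352, 43.6163) (17.5871, 52.3434) (0, 51.069) (0, 2.2901)]  |A|=674.9855
5. ⊥bis P3·P4 via (18.79,54.445): [(24.352, 43.6163) (17.5871, 52.3434) (0, 51.069) (0, 2.2901)]  |A|=674.9855
6. ⊥bis P3·P5 via (18.09,28.16): [(14.7996, 27.4055) (24.352, 43.6163) (17.5871, 52.3434) (0, 51.069) (0, 24.0121)]  |A|=514.2466
7. ⊥bis P3·P6 via (18.73,35.69): [(20.0659, 36.3426) (24.352, 43.6163) (17.5871, 52.3434) (0, 51.069) (0, 26.5404)]  |A|=431.6834
8. ⊥bis P3·P7 via (20.585,37.84): [(17.5967, 35.1364) (21.3631, 38.5439) (24.352, 43.6163) (17.5871, 52.3434) (0, 51.069) (0, 26.5404)]  |A|=429.7479
9. canonical 6-gon: [(17.5967, 35.1364) (21.3631, 38.5439) (24.352, 43.6163) (17.5871, 52.3434) (0, 51.069) (0, 26.5404)]
10. shoelace: 429.7479

Area of P3's cell: 429.7479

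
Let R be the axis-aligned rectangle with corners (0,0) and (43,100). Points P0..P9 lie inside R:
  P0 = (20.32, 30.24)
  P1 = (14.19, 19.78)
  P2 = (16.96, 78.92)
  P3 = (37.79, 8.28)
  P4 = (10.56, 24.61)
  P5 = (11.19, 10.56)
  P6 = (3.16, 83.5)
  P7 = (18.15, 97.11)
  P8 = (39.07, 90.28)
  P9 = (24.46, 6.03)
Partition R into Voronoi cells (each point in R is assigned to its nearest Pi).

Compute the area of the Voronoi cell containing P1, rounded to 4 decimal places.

1. box [0,43]×[0,100]: [(0, 0) (43, 0) (43, 100) (0, 100)]
2. ⊥bis P1·P0 via (17.255,25.01): [(0, 35.1222) (0, 0) (43, 0) (43, 9.9223)]  |A|=968.4568
3. ⊥bis P1·P2 via (15.575,49.35): [(0, 35.1222) (0, 0) (43, 0) (43, 9.9223)]  |A|=968.4568
4. ⊥bis P1·P3 via (25.99,14.03): [(28.2115, 18.589) (0, 35.1222) (0, 0) (19.1533, 0)]  |A|=673.446
5. ⊥bis P1·P4 via (12.375,22.195): [(28.2115, 18.589) (16.6176, 25.3835) (0, 12.8945) (0, 0) (19.1533, 0)]  |A|=488.7611
6. ⊥bis P1·P5 via (12.69,15.17): [(24.6493, 11.2787) (28.2115, 18.589) (16.6176, 25.3835) (5.947, 17.364)]  |A|=161.9384
7. ⊥bis P1·P6 via (8.675,51.64): [(24.6493, 11.2787) (28.2115, 18.589) (16.6176, 25.3835) (5.947, 17.364)]  |A|=161.9384
8. ⊥bis P1·P7 via (16.17,58.445): [(24.6493, 11.2787) (28.2115, 18.589) (16.6176, 25.3835) (5.947, 17.364)]  |A|=161.9384
9. ⊥bis P1·P8 via (26.63,55.03): [(24.6493, 11.2787) (28.2115, 18.589) (16.6176, 25.3835) (5.947, 17.364)]  |A|=161.9384
10. ⊥bis P1·P9 via (19.325,12.905): [(19.424, 12.9789) (27.4963, 19.0082) (16.6176, 25.3835) (5.947, 17.364)]  |A|=135.9623
11. canonical 4-gon: [(19.424, 12.9789) (27.4963, 19.0082) (16.6176, 25.3835) (5.947, 17.364)]
12. shoelace: 135.9623

Area of P1's cell: 135.9623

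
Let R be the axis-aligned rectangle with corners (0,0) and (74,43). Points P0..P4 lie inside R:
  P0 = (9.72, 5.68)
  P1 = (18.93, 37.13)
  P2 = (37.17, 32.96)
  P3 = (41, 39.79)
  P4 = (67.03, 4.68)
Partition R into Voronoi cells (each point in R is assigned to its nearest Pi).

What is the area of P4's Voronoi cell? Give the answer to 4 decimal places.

1. box [0,74]×[0,43]: [(0, 0) (74, 0) (74, 43) (0, 43)]
2. ⊥bis P4·P0 via (38.375,5.18): [(38.2846, 0) (74, 0) (74, 43) (39.0349, 43)]  |A|=1519.63
3. ⊥bis P4·P1 via (42.98,20.905): [(38.5344, 14.3154) (38.2846, 0) (74, 0) (74, 43) (57.8861, 43)]  |A|=1249.2607
4. ⊥bis P4·P2 via (52.1,18.82): [(38.3599, 4.3122) (38.2846, 0) (74, 0) (74, 41.9436)]  |A|=824.443
5. ⊥bis P4·P3 via (54.015,22.235): [(58.4445, 25.5189) (38.3599, 4.3122) (38.2846, 0) (74, 0) (74, 37.0516)]  |A|=786.3943
6. canonical 5-gon: [(58.4445, 25.5189) (38.3599, 4.3122) (38.2846, 0) (74, 0) (74, 37.0516)]
7. shoelace: 786.3943

Area of P4's cell: 786.3943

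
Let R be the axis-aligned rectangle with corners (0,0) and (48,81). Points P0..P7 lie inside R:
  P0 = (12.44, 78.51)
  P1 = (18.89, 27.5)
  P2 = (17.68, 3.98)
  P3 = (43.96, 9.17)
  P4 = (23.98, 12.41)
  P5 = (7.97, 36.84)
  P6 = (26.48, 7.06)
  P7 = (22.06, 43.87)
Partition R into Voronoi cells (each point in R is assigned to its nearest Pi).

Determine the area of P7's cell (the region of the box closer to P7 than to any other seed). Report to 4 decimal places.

1. box [0,48]×[0,81]: [(0, 0) (48, 0) (48, 81) (0, 81)]
2. ⊥bis P7·P0 via (17.25,61.19): [(0, 56.3994) (0, 0) (48, 0) (48, 69.7297)]  |A|=3027.0992
3. ⊥bis P7·P1 via (20.475,35.685): [(0, 56.3994) (0, 39.6499) (48, 30.3549) (48, 69.7297)]  |A|=1346.9843
4. ⊥bis P7·P2 via (19.87,23.925): [(0, 56.3994) (0, 39.6499) (48, 30.3549) (48, 69.7297)]  |A|=1346.9843
5. ⊥bis P7·P3 via (33.01,26.52): [(0, 56.3994) (0, 39.6499) (41.1791, 31.6757) (48, 35.9805) (48, 69.7297)]  |A|=1327.7982
6. ⊥bis P7·P4 via (23.02,28.14): [(0, 56.3994) (0, 39.6499) (41.1791, 31.6757) (48, 35.9805) (48, 69.7297)]  |A|=1327.7982
7. ⊥bis P7·P5 via (15.015,40.355): [(6.1568, 58.1093) (17.0103, 36.3559) (41.1791, 31.6757) (48, 35.9805) (48, 69.7297)]  |A|=1109.0973
8. ⊥bis P7·P6 via (24.27,25.465): [(6.1568, 58.1093) (17.0103, 36.3559) (41.1791, 31.6757) (48, 35.9805) (48, 69.7297)]  |A|=1109.0973
9. canonical 5-gon: [(6.1568, 58.1093) (17.0103, 36.3559) (41.1791, 31.6757) (48, 35.9805) (48, 69.7297)]
10. shoelace: 1109.0973

Area of P7's cell: 1109.0973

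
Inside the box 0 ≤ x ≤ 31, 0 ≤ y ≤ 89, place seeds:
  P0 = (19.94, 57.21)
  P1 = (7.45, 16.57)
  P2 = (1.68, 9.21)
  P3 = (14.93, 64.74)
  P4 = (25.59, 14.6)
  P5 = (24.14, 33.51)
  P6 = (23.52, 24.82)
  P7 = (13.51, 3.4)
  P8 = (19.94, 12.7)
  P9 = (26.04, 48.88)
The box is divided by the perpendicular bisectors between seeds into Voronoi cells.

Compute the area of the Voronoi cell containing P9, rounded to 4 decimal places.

Area of P9's cell: 198.7731

1. box [0,31]×[0,89]: [(0, 0) (31, 0) (31, 89) (0, 89)]
2. ⊥bis P9·P0 via (22.99,53.045): [(0, 36.2096) (0, 0) (31, 0) (31, 58.9107)]  |A|=1474.3639
3. ⊥bis P9·P1 via (16.745,32.725): [(4.703, 39.6535) (31, 24.5232) (31, 58.9107)]  |A|=452.1441
4. ⊥bis P9·P2 via (13.86,29.045): [(4.703, 39.6535) (31, 24.5232) (31, 58.9107)]  |A|=452.1441
5. ⊥bis P9·P3 via (20.485,56.81): [(4.703, 39.6535) (31, 24.5232) (31, 58.9107)]  |A|=452.1441
6. ⊥bis P9·P4 via (25.815,31.74): [(4.703, 39.6535) (18.2852, 31.8388) (31, 31.6719) (31, 58.9107)]  |A|=406.6966
7. ⊥bis P9·P5 via (25.09,41.195): [(9.4484, 43.1286) (31, 40.4644) (31, 58.9107)]  |A|=198.7731
8. ⊥bis P9·P6 via (24.78,36.85): [(9.4484, 43.1286) (31, 40.4644) (31, 58.9107)]  |A|=198.7731
9. ⊥bis P9·P7 via (19.775,26.14): [(9.4484, 43.1286) (31, 40.4644) (31, 58.9107)]  |A|=198.7731
10. ⊥bis P9·P8 via (22.99,30.79): [(9.4484, 43.1286) (31, 40.4644) (31, 58.9107)]  |A|=198.7731
11. canonical 3-gon: [(9.4484, 43.1286) (31, 40.4644) (31, 58.9107)]
12. shoelace: 198.7731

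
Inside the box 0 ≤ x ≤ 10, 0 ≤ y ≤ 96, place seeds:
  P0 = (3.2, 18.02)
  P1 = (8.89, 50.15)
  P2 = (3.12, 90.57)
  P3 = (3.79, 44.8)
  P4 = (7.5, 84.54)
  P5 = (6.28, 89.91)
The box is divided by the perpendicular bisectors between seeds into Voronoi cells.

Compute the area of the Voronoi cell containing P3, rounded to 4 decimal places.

Area of P3's cell: 173.7554

1. box [0,10]×[0,96]: [(0, 0) (10, 0) (10, 96) (0, 96)]
2. ⊥bis P3·P0 via (3.495,31.41): [(0, 31.487) (10, 31.2667) (10, 96) (0, 96)]  |A|=646.2316
3. ⊥bis P3·P1 via (6.34,47.475): [(0, 53.5187) (0, 31.487) (10, 31.2667) (10, 43.986)]  |A|=173.7554
4. ⊥bis P3·P2 via (3.455,67.685): [(0, 53.5187) (0, 31.487) (10, 31.2667) (10, 43.986)]  |A|=173.7554
5. ⊥bis P3·P4 via (5.645,64.67): [(0, 53.5187) (0, 31.487) (10, 31.2667) (10, 43.986)]  |A|=173.7554
6. ⊥bis P3·P5 via (5.035,67.355): [(0, 53.5187) (0, 31.487) (10, 31.2667) (10, 43.986)]  |A|=173.7554
7. canonical 4-gon: [(0, 53.5187) (0, 31.487) (10, 31.2667) (10, 43.986)]
8. shoelace: 173.7554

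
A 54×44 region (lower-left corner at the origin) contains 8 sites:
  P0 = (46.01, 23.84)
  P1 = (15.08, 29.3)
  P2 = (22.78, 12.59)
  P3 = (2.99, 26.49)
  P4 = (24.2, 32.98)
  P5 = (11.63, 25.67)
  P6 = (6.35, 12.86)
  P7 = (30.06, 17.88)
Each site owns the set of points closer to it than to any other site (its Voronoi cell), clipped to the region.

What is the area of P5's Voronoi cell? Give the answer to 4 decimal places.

1. box [0,54]×[0,44]: [(0, 0) (54, 0) (54, 44) (0, 44)]
2. ⊥bis P5·P0 via (28.82,24.755): [(0, 0) (27.5023, 0) (29.8444, 44) (0, 44)]  |A|=1261.6276
3. ⊥bis P5·P1 via (13.355,27.485): [(0, 40.1778) (0, 0) (27.5023, 0) (28.2136, 13.3632)]  |A|=750.5393
4. ⊥bis P5·P2 via (17.205,19.13): [(19.8097, 21.3504) (0, 40.1778) (0, 4.4637)]  |A|=353.7429
5. ⊥bis P5·P3 via (7.31,26.08): [(5.7213, 9.3408) (19.8097, 21.3504) (7.9325, 32.6386)]  |A|=150.8371
6. ⊥bis P5·P4 via (17.915,29.325): [(5.7213, 9.3408) (19.8097, 21.3504) (7.9325, 32.6386)]  |A|=150.8371
7. ⊥bis P5·P6 via (8.99,19.265): [(6.7508, 20.1879) (14.6342, 16.9386) (19.8097, 21.3504) (7.9325, 32.6386)]  |A|=106.408
8. ⊥bis P5·P7 via (20.845,21.775): [(6.7508, 20.1879) (14.6342, 16.9386) (19.8097, 21.3504) (7.9325, 32.6386)]  |A|=106.408
9. canonical 4-gon: [(6.7508, 20.1879) (14.6342, 16.9386) (19.8097, 21.3504) (7.9325, 32.6386)]
10. shoelace: 106.408

Area of P5's cell: 106.4080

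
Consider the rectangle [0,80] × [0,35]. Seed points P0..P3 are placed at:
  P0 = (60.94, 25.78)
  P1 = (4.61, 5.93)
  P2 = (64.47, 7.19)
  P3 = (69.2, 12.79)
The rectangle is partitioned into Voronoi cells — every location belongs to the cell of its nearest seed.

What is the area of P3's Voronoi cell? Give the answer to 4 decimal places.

1. box [0,80]×[0,35]: [(0, 0) (80, 0) (80, 35) (0, 35)]
2. ⊥bis P3·P0 via (65.07,19.285): [(34.7417, 0) (80, 0) (80, 28.7786)]  |A|=651.2358
3. ⊥bis P3·P1 via (36.905,9.36): [(37.6994, 1.8807) (37.8991, 0) (80, 0) (80, 28.7786)]  |A|=648.2667
4. ⊥bis P3·P2 via (66.835,9.99): [(59.7987, 15.9331) (78.6625, 0) (80, 0) (80, 28.7786)]  |A|=301.3375
5. canonical 4-gon: [(59.7987, 15.9331) (78.6625, 0) (80, 0) (80, 28.7786)]
6. shoelace: 301.3375

Area of P3's cell: 301.3375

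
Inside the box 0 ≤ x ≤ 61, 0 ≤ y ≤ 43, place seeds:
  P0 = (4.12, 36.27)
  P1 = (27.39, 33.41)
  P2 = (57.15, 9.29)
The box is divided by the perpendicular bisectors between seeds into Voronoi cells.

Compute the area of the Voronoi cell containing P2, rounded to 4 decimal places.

Area of P2's cell: 800.1624

1. box [0,61]×[0,43]: [(0, 0) (61, 0) (61, 43) (0, 43)]
2. ⊥bis P2·P0 via (30.635,22.78): [(19.0453, 0) (61, 0) (61, 43) (40.9223, 43)]  |A|=1333.6976
3. ⊥bis P2·P1 via (42.27,21.35): [(24.9662, 0) (61, 0) (61, 43) (59.817, 43)]  |A|=800.1624
4. canonical 4-gon: [(24.9662, 0) (61, 0) (61, 43) (59.817, 43)]
5. shoelace: 800.1624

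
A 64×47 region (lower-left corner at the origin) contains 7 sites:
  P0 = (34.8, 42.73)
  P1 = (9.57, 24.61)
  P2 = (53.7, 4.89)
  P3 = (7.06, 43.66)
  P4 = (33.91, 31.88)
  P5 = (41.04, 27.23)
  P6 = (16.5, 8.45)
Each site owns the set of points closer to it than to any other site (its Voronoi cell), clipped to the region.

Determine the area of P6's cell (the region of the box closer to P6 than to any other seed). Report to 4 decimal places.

Area of P6's cell: 562.9432

1. box [0,64]×[0,47]: [(0, 0) (64, 0) (64, 47) (0, 47)]
2. ⊥bis P6·P0 via (25.65,25.59): [(0, 39.283) (0, 0) (64, 0) (64, 5.1173)]  |A|=1420.8078
3. ⊥bis P6·P1 via (13.035,16.53): [(29.4418, 23.5658) (0, 10.9401) (0, 0) (64, 0) (64, 5.1173)]  |A|=1003.5762
4. ⊥bis P6·P2 via (35.1,6.67): [(36.3633, 19.8708) (29.4418, 23.5658) (0, 10.9401) (0, 0) (34.4617, 0)]  |A|=639.3887
5. ⊥bis P6·P3 via (11.78,26.055): [(36.3633, 19.8708) (29.4418, 23.5658) (0, 10.9401) (0, 0) (34.4617, 0)]  |A|=639.3887
6. ⊥bis P6·P4 via (25.205,20.165): [(35.6488, 12.4046) (23.8534, 21.1693) (0, 10.9401) (0, 0) (34.4617, 0)]  |A|=573.6057
7. ⊥bis P6·P5 via (28.77,17.84): [(35.3466, 9.2464) (29.3449, 17.0888) (23.8534, 21.1693) (0, 10.9401) (0, 0) (34.4617, 0)]  |A|=562.9432
8. canonical 6-gon: [(35.3466, 9.2464) (29.3449, 17.0888) (23.8534, 21.1693) (0, 10.9401) (0, 0) (34.4617, 0)]
9. shoelace: 562.9432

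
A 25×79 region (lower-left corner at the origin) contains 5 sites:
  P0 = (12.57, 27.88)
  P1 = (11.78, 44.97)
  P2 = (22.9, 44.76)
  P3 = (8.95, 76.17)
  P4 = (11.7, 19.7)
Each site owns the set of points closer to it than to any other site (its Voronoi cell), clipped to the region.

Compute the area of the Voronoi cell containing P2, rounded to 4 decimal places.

Area of P2's cell: 217.0321

1. box [0,25]×[0,79]: [(0, 0) (25, 0) (25, 79) (0, 79)]
2. ⊥bis P2·P0 via (17.735,36.32): [(0, 47.1732) (25, 31.8741) (25, 79) (0, 79)]  |A|=986.9088
3. ⊥bis P2·P1 via (17.34,44.865): [(17.185, 36.6566) (25, 31.8741) (25, 79) (17.9846, 79)]  |A|=332.6722
4. ⊥bis P2·P3 via (15.925,60.465): [(17.6491, 61.2307) (17.185, 36.6566) (25, 31.8741) (25, 64.4954)]  |A|=217.0321
5. ⊥bis P2·P4 via (17.3,32.23): [(17.6491, 61.2307) (17.185, 36.6566) (25, 31.8741) (25, 64.4954)]  |A|=217.0321
6. canonical 4-gon: [(17.6491, 61.2307) (17.185, 36.6566) (25, 31.8741) (25, 64.4954)]
7. shoelace: 217.0321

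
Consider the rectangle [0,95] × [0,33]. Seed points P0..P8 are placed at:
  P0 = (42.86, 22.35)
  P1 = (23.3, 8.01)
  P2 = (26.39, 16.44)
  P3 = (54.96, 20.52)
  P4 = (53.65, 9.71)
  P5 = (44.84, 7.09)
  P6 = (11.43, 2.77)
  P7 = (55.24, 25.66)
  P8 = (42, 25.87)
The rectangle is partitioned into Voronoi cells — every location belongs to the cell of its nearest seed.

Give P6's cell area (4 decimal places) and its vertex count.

Area of P6's cell: 352.6697 (4 vertices)

1. box [0,95]×[0,33]: [(0, 0) (95, 0) (95, 33) (0, 33)]
2. ⊥bis P6·P0 via (27.145,12.56): [(0, 0) (34.9695, 0) (14.4115, 33) (0, 33)]  |A|=814.7862
3. ⊥bis P6·P1 via (17.365,5.39): [(0, 0) (19.7444, 0) (5.1766, 33) (0, 33)]  |A|=411.1965
4. ⊥bis P6·P2 via (18.91,9.605): [(0, 30.2995) (0, 0) (19.7444, 0) (12.3212, 16.8156)]  |A|=352.6697
5. ⊥bis P6·P3 via (33.195,11.645): [(0, 30.2995) (0, 0) (19.7444, 0) (12.3212, 16.8156)]  |A|=352.6697
6. ⊥bis P6·P4 via (32.54,6.24): [(0, 30.2995) (0, 0) (19.7444, 0) (12.3212, 16.8156)]  |A|=352.6697
7. ⊥bis P6·P5 via (28.135,4.93): [(0, 30.2995) (0, 0) (19.7444, 0) (12.3212, 16.8156)]  |A|=352.6697
8. ⊥bis P6·P7 via (33.335,14.215): [(0, 30.2995) (0, 0) (19.7444, 0) (12.3212, 16.8156)]  |A|=352.6697
9. ⊥bis P6·P8 via (26.715,14.32): [(0, 30.2995) (0, 0) (19.7444, 0) (12.3212, 16.8156)]  |A|=352.6697
10. canonical 4-gon: [(0, 30.2995) (0, 0) (19.7444, 0) (12.3212, 16.8156)]
11. shoelace: 352.6697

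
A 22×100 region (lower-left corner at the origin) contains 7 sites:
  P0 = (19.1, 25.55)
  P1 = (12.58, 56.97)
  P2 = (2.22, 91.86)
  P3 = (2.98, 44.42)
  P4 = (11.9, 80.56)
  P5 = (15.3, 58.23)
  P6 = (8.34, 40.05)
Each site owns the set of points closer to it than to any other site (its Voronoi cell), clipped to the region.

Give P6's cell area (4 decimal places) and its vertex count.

1. box [0,22]×[0,100]: [(0, 0) (22, 0) (22, 100) (0, 100)]
2. ⊥bis P6·P0 via (13.72,32.8): [(0, 22.6188) (22, 38.9443) (22, 100) (0, 100)]  |A|=1522.8054
3. ⊥bis P6·P1 via (10.46,48.51): [(0, 51.1312) (0, 22.6188) (22, 38.9443) (22, 45.6182)]  |A|=387.0484
4. ⊥bis P6·P2 via (5.28,65.955): [(0, 51.1312) (0, 22.6188) (22, 38.9443) (22, 45.6182)]  |A|=387.0484
5. ⊥bis P6·P3 via (5.66,42.235): [(10.7224, 48.4442) (0, 35.2928) (0, 22.6188) (22, 38.9443) (22, 45.6182)]  |A|=302.1355
6. ⊥bis P6·P4 via (10.12,60.305): [(10.7224, 48.4442) (0, 35.2928) (0, 22.6188) (22, 38.9443) (22, 45.6182)]  |A|=302.1355
7. ⊥bis P6·P5 via (11.82,49.14): [(19.1608, 46.3297) (10.7224, 48.4442) (0, 35.2928) (0, 22.6188) (22, 38.9443) (22, 45.2427)]  |A|=301.6025
8. canonical 6-gon: [(19.1608, 46.3297) (10.7224, 48.4442) (0, 35.2928) (0, 22.6188) (22, 38.9443) (22, 45.2427)]
9. shoelace: 301.6025

Area of P6's cell: 301.6025 (6 vertices)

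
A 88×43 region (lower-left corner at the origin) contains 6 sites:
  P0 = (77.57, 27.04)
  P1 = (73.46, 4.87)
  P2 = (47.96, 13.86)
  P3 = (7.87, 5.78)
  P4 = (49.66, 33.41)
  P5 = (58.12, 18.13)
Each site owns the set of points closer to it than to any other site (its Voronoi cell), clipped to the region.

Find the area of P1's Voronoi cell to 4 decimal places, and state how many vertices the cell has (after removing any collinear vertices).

1. box [0,88]×[0,43]: [(0, 0) (88, 0) (88, 43) (0, 43)]
2. ⊥bis P1·P0 via (75.515,15.955): [(0, 29.9544) (0, 0) (88, 0) (88, 13.6405)]  |A|=1918.1737
3. ⊥bis P1·P2 via (60.71,9.365): [(63.799, 18.127) (57.4084, 0) (88, 0) (88, 13.6405)]  |A|=442.323
4. ⊥bis P1·P3 via (40.665,5.325): [(63.799, 18.127) (57.4084, 0) (88, 0) (88, 13.6405)]  |A|=442.323
5. ⊥bis P1·P4 via (61.56,19.14): [(63.799, 18.127) (57.4084, 0) (88, 0) (88, 13.6405)]  |A|=442.323
6. ⊥bis P1·P5 via (65.79,11.5): [(70.4522, 16.8936) (58.4822, 3.0459) (57.4084, 0) (88, 0) (88, 13.6405)]  |A|=388.8752
7. canonical 5-gon: [(70.4522, 16.8936) (58.4822, 3.0459) (57.4084, 0) (88, 0) (88, 13.6405)]
8. shoelace: 388.8752

Area of P1's cell: 388.8752 (5 vertices)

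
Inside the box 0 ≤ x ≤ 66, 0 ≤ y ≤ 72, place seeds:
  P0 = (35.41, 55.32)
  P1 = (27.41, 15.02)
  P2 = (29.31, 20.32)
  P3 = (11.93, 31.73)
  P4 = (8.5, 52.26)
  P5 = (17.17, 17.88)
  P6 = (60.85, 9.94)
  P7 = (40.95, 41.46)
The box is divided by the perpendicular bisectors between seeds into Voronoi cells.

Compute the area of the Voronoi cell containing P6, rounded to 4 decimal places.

1. box [0,66]×[0,72]: [(0, 0) (66, 0) (66, 72) (0, 72)]
2. ⊥bis P6·P0 via (48.13,32.63): [(0, 5.6484) (0, 0) (66, 0) (66, 42.6479)]  |A|=1593.7767
3. ⊥bis P6·P1 via (44.13,12.48): [(47.1037, 32.0546) (42.2341, 0) (66, 0) (66, 42.6479)]  |A|=783.8481
4. ⊥bis P6·P2 via (45.08,15.13): [(51.4523, 34.4925) (44.0632, 12.0405) (42.2341, 0) (66, 0) (66, 42.6479)]  |A|=744.037
5. ⊥bis P6·P3 via (36.39,20.835): [(51.4523, 34.4925) (44.0632, 12.0405) (42.2341, 0) (66, 0) (66, 42.6479)]  |A|=744.037
6. ⊥bis P6·P4 via (34.675,31.1): [(51.4523, 34.4925) (44.0632, 12.0405) (42.2341, 0) (66, 0) (66, 42.6479)]  |A|=744.037
7. ⊥bis P6·P5 via (39.01,13.91): [(51.4523, 34.4925) (44.0632, 12.0405) (42.2341, 0) (66, 0) (66, 42.6479)]  |A|=744.037
8. ⊥bis P6·P7 via (50.9,25.7): [(47.9446, 23.8341) (44.0632, 12.0405) (42.2341, 0) (66, 0) (66, 35.2333)]  |A|=613.8763
9. canonical 5-gon: [(47.9446, 23.8341) (44.0632, 12.0405) (42.2341, 0) (66, 0) (66, 35.2333)]
10. shoelace: 613.8763

Area of P6's cell: 613.8763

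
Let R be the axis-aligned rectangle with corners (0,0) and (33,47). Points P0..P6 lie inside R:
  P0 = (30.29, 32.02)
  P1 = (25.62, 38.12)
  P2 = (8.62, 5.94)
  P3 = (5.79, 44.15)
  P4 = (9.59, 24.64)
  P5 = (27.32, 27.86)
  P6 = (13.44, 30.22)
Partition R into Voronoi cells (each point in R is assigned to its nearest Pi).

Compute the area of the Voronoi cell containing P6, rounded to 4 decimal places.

1. box [0,33]×[0,47]: [(0, 0) (33, 0) (33, 47) (0, 47)]
2. ⊥bis P6·P0 via (21.865,31.12): [(0, 0) (25.1894, 0) (20.1686, 47) (0, 47)]  |A|=1065.9133
3. ⊥bis P6·P1 via (19.53,34.17): [(0, 0) (25.1894, 0) (21.9353, 30.4615) (11.2084, 47) (0, 47)]  |A|=991.8191
4. ⊥bis P6·P2 via (11.03,18.08): [(0, 20.2696) (23.5229, 15.5999) (21.9353, 30.4615) (11.2084, 47) (0, 47)]  |A|=556.9419
5. ⊥bis P6·P3 via (9.615,37.185): [(0, 31.9047) (0, 20.2696) (23.5229, 15.5999) (21.9353, 30.4615) (15.484, 40.4081)]  |A|=403.1319
6. ⊥bis P6·P4 via (11.515,27.43): [(2.8005, 33.4427) (23.1141, 19.427) (21.9353, 30.4615) (15.484, 40.4081)]  |A|=189.3608
7. ⊥bis P6·P5 via (20.38,29.04): [(2.8005, 33.4427) (19.2042, 22.1247) (20.8945, 32.0662) (15.484, 40.4081)]  |A|=162.8491
8. canonical 4-gon: [(2.8005, 33.4427) (19.2042, 22.1247) (20.8945, 32.0662) (15.484, 40.4081)]
9. shoelace: 162.8491

Area of P6's cell: 162.8491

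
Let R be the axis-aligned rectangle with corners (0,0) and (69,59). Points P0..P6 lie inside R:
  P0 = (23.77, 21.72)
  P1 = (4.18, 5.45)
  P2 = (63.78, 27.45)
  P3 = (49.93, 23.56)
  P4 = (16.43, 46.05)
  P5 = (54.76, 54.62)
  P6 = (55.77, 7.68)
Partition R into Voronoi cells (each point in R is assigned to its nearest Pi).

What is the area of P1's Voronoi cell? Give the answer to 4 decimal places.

Area of P1's cell: 382.7291

1. box [0,69]×[0,59]: [(0, 0) (69, 0) (69, 59) (0, 59)]
2. ⊥bis P1·P0 via (13.975,13.585): [(0, 30.4117) (0, 0) (25.2577, 0)]  |A|=384.0646
3. ⊥bis P1·P2 via (33.98,16.45): [(0, 30.4117) (0, 0) (25.2577, 0)]  |A|=384.0646
4. ⊥bis P1·P3 via (27.055,14.505): [(0, 30.4117) (0, 0) (25.2577, 0)]  |A|=384.0646
5. ⊥bis P1·P4 via (10.305,25.75): [(1.7205, 28.3402) (0, 28.8593) (0, 0) (25.2577, 0)]  |A|=382.7291
6. ⊥bis P1·P5 via (29.47,30.035): [(1.7205, 28.3402) (0, 28.8593) (0, 0) (25.2577, 0)]  |A|=382.7291
7. ⊥bis P1·P6 via (29.975,6.565): [(1.7205, 28.3402) (0, 28.8593) (0, 0) (25.2577, 0)]  |A|=382.7291
8. canonical 4-gon: [(1.7205, 28.3402) (0, 28.8593) (0, 0) (25.2577, 0)]
9. shoelace: 382.7291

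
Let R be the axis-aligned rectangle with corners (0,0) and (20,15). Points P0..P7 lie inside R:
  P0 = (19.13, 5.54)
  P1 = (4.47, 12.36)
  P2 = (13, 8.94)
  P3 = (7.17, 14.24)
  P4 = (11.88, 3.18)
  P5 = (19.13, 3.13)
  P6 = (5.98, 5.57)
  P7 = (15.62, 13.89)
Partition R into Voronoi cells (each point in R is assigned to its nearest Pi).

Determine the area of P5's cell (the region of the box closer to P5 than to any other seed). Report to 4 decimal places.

Area of P5's cell: 19.5153

1. box [0,20]×[0,15]: [(0, 0) (20, 0) (20, 15) (0, 15)]
2. ⊥bis P5·P0 via (19.13,4.335): [(0, 4.335) (0, 0) (20, 0) (20, 4.335)]  |A|=86.7
3. ⊥bis P5·P1 via (11.8,7.745): [(9.653, 4.335) (6.9237, 0) (20, 0) (20, 4.335)]  |A|=50.7699
4. ⊥bis P5·P2 via (16.065,6.035): [(14.4537, 4.335) (10.345, 0) (20, 0) (20, 4.335)]  |A|=32.9486
5. ⊥bis P5·P3 via (13.15,8.685): [(14.4537, 4.335) (10.345, 0) (20, 0) (20, 4.335)]  |A|=32.9486
6. ⊥bis P5·P4 via (15.505,3.155): [(15.5131, 4.335) (15.4832, 0) (20, 0) (20, 4.335)]  |A|=19.5153
7. ⊥bis P5·P6 via (12.555,4.35): [(15.5131, 4.335) (15.4832, 0) (20, 0) (20, 4.335)]  |A|=19.5153
8. ⊥bis P5·P7 via (17.375,8.51): [(15.5131, 4.335) (15.4832, 0) (20, 0) (20, 4.335)]  |A|=19.5153
9. canonical 4-gon: [(15.5131, 4.335) (15.4832, 0) (20, 0) (20, 4.335)]
10. shoelace: 19.5153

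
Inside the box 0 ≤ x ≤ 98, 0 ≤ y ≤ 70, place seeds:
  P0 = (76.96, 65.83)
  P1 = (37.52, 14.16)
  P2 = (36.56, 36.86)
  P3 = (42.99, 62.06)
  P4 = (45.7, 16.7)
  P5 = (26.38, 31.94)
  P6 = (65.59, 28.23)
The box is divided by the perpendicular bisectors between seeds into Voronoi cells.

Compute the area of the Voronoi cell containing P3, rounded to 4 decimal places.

1. box [0,98]×[0,70]: [(0, 0) (98, 0) (98, 70) (0, 70)]
2. ⊥bis P3·P0 via (59.975,63.945): [(0, 0) (67.0716, 0) (59.303, 70) (0, 70)]  |A|=4423.1127
3. ⊥bis P3·P1 via (40.255,38.11): [(0, 42.707) (63.1321, 35.4975) (59.303, 70) (0, 70)]  |A|=1884.5838
4. ⊥bis P3·P2 via (39.775,49.46): [(0, 59.6089) (62.2181, 43.7335) (59.303, 70) (0, 70)]  |A|=1102.0987
5. ⊥bis P3·P4 via (44.345,39.38): [(0, 59.6089) (62.2181, 43.7335) (59.303, 70) (0, 70)]  |A|=1102.0987
6. ⊥bis P3·P5 via (34.685,47): [(0, 66.1274) (21.9994, 53.9956) (62.2181, 43.7335) (59.303, 70) (0, 70)]  |A|=1030.3973
7. ⊥bis P3·P6 via (54.29,45.145): [(0, 66.1274) (21.9994, 53.9956) (54.9522, 45.5874) (61.525, 49.9783) (59.303, 70) (0, 70)]  |A|=1008.3525
8. canonical 6-gon: [(0, 66.1274) (21.9994, 53.9956) (54.9522, 45.5874) (61.525, 49.9783) (59.303, 70) (0, 70)]
9. shoelace: 1008.3525

Area of P3's cell: 1008.3525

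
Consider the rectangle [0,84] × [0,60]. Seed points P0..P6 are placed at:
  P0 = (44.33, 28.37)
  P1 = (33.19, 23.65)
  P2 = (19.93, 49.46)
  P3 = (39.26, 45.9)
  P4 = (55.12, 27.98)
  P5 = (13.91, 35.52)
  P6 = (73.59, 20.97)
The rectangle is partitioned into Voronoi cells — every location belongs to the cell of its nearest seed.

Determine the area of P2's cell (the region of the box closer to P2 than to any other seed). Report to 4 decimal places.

Area of P2's cell: 495.3585

1. box [0,84]×[0,60]: [(0, 0) (84, 0) (84, 60) (0, 60)]
2. ⊥bis P2·P0 via (32.13,38.915): [(0, 1.7423) (50.3547, 60) (0, 60)]  |A|=1466.7742
3. ⊥bis P2·P1 via (26.56,36.555): [(0, 22.9097) (32.9099, 39.8173) (50.3547, 60) (0, 60)]  |A|=1118.4663
4. ⊥bis P2·P3 via (29.595,47.68): [(0, 22.9097) (27.6492, 37.1146) (31.864, 60) (0, 60)]  |A|=877.3686
5. ⊥bis P2·P4 via (37.525,38.72): [(0, 22.9097) (27.6492, 37.1146) (31.864, 60) (0, 60)]  |A|=877.3686
6. ⊥bis P2·P5 via (16.92,42.49): [(0, 49.7969) (27.7758, 37.8019) (31.864, 60) (0, 60)]  |A|=495.3585
7. ⊥bis P2·P6 via (46.76,35.215): [(0, 49.7969) (27.7758, 37.8019) (31.864, 60) (0, 60)]  |A|=495.3585
8. canonical 4-gon: [(0, 49.7969) (27.7758, 37.8019) (31.864, 60) (0, 60)]
9. shoelace: 495.3585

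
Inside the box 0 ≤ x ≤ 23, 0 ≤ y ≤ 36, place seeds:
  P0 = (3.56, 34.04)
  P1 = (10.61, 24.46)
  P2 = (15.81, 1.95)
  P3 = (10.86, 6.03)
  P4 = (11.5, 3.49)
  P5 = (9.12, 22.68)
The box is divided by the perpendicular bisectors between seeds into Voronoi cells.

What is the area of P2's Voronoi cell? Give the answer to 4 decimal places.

Area of P2's cell: 94.3129

1. box [0,23]×[0,36]: [(0, 0) (23, 0) (23, 36) (0, 36)]
2. ⊥bis P2·P0 via (9.685,17.995): [(0, 14.2979) (0, 0) (23, 0) (23, 23.0779)]  |A|=429.8207
3. ⊥bis P2·P1 via (13.21,13.205): [(0, 10.1534) (0, 0) (23, 0) (23, 15.4666)]  |A|=294.6294
4. ⊥bis P2·P3 via (13.335,3.99): [(22.7461, 15.4079) (10.0463, 0) (23, 0) (23, 15.4666)]  |A|=101.7582
5. ⊥bis P2·P4 via (13.655,2.72): [(22.7461, 15.4079) (14.7009, 5.6472) (12.6831, 0) (23, 0) (23, 15.4666)]  |A|=94.3129
6. ⊥bis P2·P5 via (12.465,12.315): [(22.7461, 15.4079) (14.7009, 5.6472) (12.6831, 0) (23, 0) (23, 15.4666)]  |A|=94.3129
7. canonical 5-gon: [(22.7461, 15.4079) (14.7009, 5.6472) (12.6831, 0) (23, 0) (23, 15.4666)]
8. shoelace: 94.3129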